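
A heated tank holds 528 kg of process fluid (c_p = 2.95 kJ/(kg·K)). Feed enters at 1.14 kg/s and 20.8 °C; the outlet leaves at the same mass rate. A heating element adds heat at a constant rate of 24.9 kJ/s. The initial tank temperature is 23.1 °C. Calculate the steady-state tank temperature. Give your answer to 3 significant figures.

Unsteady energy balance on the tank contents: M c_p dT/dt = ṁ c_p (T_in − T) + 24.9.
At steady state dT/dt = 0 ⇒ T_ss = T_in + Q̇/(ṁ c_p) = 20.8 + 24.9/(1.14·2.95) = 28.204 °C.

28.2 °C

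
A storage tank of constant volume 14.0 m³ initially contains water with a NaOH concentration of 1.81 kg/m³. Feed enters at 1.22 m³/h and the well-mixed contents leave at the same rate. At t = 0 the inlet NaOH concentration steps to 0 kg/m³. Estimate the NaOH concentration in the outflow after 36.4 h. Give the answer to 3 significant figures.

Unsteady species balance (constant V, well mixed): V dC/dt = Q(C_in − C).
Time constant τ = V/Q = 14.0/1.22 = 11.475 h.
C approaches C_in exponentially: C(t) = C_in + (C₀ − C_in) e^(−t/τ).
C(36.4) = 0 + (1.81 − 0)·e^(−36.4/11.475) = 0 + (1.8100)·0.041920 = 0.075875 kg/m³.

0.0759 kg/m³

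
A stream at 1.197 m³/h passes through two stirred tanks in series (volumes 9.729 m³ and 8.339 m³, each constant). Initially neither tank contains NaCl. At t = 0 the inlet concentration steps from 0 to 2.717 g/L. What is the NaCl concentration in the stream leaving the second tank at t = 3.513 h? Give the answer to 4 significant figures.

Species balance on tank i: dCᵢ/dt = (Cᵢ₋₁ − Cᵢ)/τᵢ with τᵢ = Vᵢ/Q.
τ₁ = 9.729/1.197 = 8.12782 h; τ₂ = 8.339/1.197 = 6.96658 h.
Solving the cascade with C₁(0)=C₂(0)=0 gives C₂(t) = C_in[1 − (τ₁ e^(−t/τ₁) − τ₂ e^(−t/τ₂))/(τ₁ − τ₂)].
At t = 3.513: e^(−t/τ₁) = 0.649067, e^(−t/τ₂) = 0.603950.
C₂ = 2.717·[1 − (8.12782·0.649067 − 6.96658·0.603950)/(1.16124)] = 2.717·0.0802610 = 0.218069 g/L.

0.2181 g/L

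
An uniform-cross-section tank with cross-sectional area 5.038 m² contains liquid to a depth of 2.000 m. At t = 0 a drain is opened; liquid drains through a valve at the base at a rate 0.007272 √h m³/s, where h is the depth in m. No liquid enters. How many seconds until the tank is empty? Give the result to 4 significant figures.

With no inflow, A dh/dt = −0.007272 √h.
∫ h^(−1/2) dh = −(0.007272/A) ∫ dt, giving 2√h = 2√h₀ − (0.007272/A) t.
Set h = 0: 2√h₀ = (0.007272/A) t_empty ⇒ t_empty = 2A√h₀/0.007272.
t_empty = 2·5.038·√2.000/0.007272 = 10.0760·1.41421/0.007272 = 1959.52 s.

1960 s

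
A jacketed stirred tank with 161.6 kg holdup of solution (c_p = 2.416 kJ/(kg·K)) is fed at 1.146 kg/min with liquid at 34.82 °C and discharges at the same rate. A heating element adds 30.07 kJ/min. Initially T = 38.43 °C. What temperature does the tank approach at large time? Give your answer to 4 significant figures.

M c_p dT/dt = ṁ c_p (T_in − T) + Q̇.
At steady state dT/dt = 0 ⇒ T_ss = T_in + Q̇/(ṁ c_p) = 34.82 + 30.07/(1.146·2.416) = 45.6806 °C.

45.68 °C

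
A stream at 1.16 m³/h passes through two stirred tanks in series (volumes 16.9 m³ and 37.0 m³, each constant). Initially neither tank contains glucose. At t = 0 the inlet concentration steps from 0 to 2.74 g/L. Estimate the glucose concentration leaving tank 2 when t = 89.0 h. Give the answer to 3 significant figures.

2.44 g/L

Each tank obeys Vᵢ dCᵢ/dt = Q(Cᵢ₋₁ − Cᵢ), so τᵢ = Vᵢ/Q.
τ₁ = 16.9/1.16 = 14.569 h; τ₂ = 37.0/1.16 = 31.897 h.
Tank 1: C₁ = C_in(1 − e^(−t/τ₁)). Tank 2 (τ₁ ≠ τ₂): C₂ = C_in[1 − (τ₁ e^(−t/τ₁) − τ₂ e^(−t/τ₂))/(τ₁ − τ₂)].
At t = 89.0: e^(−t/τ₁) = 0.0022230, e^(−t/τ₂) = 0.061405.
C₂ = 2.74·[1 − (14.569·0.0022230 − 31.897·0.061405)/(-17.328)] = 2.74·0.88884 = 2.4354 g/L.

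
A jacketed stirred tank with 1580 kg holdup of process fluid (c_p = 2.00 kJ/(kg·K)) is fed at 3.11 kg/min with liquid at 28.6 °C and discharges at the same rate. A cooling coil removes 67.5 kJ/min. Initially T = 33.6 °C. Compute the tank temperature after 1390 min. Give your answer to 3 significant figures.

18.8 °C

First-law balance (no shaft work): M c_p dT/dt = ṁ c_p (T_in − T) − 67.5.
τ = M/ṁ = 508.04 min; T_ss = T_in − Q̇/(ṁ c_p) = 28.6 − 67.5/(3.11·2.00) = 17.748 °C.
Solution: T(t) = T_ss + (T₀ − T_ss) e^(−t/τ).
T(1390) = 17.748 + (15.852)·e^(−1390/508.04) = 17.748 + (15.852)·0.064828 = 18.776 °C.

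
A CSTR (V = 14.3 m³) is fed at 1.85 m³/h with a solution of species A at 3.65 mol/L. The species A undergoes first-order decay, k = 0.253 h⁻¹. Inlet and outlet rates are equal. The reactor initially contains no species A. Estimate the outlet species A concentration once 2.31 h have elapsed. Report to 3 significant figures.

Accumulation = in − out − consumed: V dC/dt = Q C_in − Q C − k V C.
This is linear with rate a = Q/V + k = 0.38237 h⁻¹.
C_ss = Q C_in/(Q + kV) = 1.2349 mol/L; C(t) = C_ss + (C₀ − C_ss) e^(−a t).
C(2.31) = 1.2349 + (-1.2349)·e^(−0.38237·2.31) = 1.2349 + (-1.2349)·0.41343 = 0.72438 mol/L.

0.724 mol/L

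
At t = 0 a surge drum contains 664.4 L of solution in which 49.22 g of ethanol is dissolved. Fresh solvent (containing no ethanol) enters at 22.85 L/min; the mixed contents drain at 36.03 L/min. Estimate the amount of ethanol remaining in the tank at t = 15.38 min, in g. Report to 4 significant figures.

18.20 g

Let m(t) be the amount of ethanol. Volume: V(t) = V₀ + (Q_in − Q_out) t = 664.4 − 13.1800 t; V(15.38) = 461.692 L.
No ethanol enters, so dm/dt = −Q_out · (m/V).
Separate: dm/m = −Q_out dt/V(t) ⇒ ln(m/m₀) = −(Q_out/(Q_in−Q_out)) ln(V/V₀).
m = m₀ (V₀/V)^(Q_out/(Q_in−Q_out)) = 49.22 × (664.4/461.692)^(-2.73369) = 18.1973 g.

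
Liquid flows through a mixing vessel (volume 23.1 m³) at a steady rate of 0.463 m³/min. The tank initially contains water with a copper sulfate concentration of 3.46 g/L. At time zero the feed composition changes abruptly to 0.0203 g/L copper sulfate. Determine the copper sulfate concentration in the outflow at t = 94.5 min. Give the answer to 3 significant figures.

Accumulation = in − out for the solute gives V dC/dt = Q(C_in − C).
Time constant τ = V/Q = 23.1/0.463 = 49.892 min.
Solution: C(t) = C_in + (C₀ − C_in) e^(−t/τ).
C(94.5) = 0.0203 + (3.46 − 0.0203)·e^(−94.5/49.892) = 0.0203 + (3.4397)·0.15046 = 0.53782 g/L.

0.538 g/L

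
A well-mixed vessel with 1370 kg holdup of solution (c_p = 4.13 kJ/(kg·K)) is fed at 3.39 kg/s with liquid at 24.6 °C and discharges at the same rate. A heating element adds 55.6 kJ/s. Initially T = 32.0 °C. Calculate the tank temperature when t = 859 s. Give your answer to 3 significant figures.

M c_p dT/dt = ṁ c_p (T_in − T) + Q̇.
Rearrange: dT/dt = (T_ss − T)/τ with τ = M/ṁ = 404.13 s and T_ss = T_in + Q̇/(ṁ c_p) = 28.571 °C.
Integrating: T(t) = T_ss + (T₀ − T_ss) e^(−t/τ).
T(859) = 28.571 + (3.4288)·e^(−859/404.13) = 28.571 + (3.4288)·0.11937 = 28.981 °C.

29.0 °C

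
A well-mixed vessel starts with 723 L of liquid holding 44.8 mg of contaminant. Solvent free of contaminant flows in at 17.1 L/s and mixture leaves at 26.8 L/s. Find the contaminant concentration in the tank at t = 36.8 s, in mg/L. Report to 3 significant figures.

0.0187 mg/L

Total volume: dV/dt = Q_in − Q_out = -9.7000 L/s, so V(t) = 723 − 9.7000 t and V(36.8) = 366.04 L.
Species balance (pure solvent in): dm/dt = −Q_out · m/V(t).
Separate: dm/m = −Q_out dt/V(t) ⇒ ln(m/m₀) = −(Q_out/(Q_in−Q_out)) ln(V/V₀).
m = m₀ (V₀/V)^(Q_out/(Q_in−Q_out)) = 44.8 × (723/366.04)^(-2.7629) = 6.8319 mg.
C = m/V = 6.8319/366.04 = 0.018664 mg/L.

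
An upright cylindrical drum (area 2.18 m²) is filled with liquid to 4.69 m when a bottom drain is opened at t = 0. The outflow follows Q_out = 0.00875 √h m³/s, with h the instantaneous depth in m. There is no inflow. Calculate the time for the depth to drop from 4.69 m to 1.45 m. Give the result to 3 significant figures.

479 s

Volume balance on the tank: A dh/dt = −0.00875 √h.
∫ h^(−1/2) dh = −(0.00875/A) ∫ dt, giving 2√h = 2√h₀ − (0.00875/A) t.
t = 2A(√h₀ − √h)/0.00875 = 2·2.18·(√4.69 − √1.45)/0.00875
  = 4.3600 × (2.1656 − 1.2042) / 0.00875 = 479.09 s.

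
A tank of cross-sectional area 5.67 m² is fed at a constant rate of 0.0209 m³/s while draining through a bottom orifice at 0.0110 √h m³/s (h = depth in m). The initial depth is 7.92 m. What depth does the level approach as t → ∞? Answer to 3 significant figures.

A dh/dt = Q_in − 0.0110 √h. Steady state requires inflow = outflow:
Q_in = 0.0110 √h_ss ⇒ √h_ss = 0.0209/0.0110 = 1.9000.
h_ss = 1.9000² = 3.6100 m. (Since h₀ = 7.92 m > h_ss, the level will fall toward this value.)

3.61 m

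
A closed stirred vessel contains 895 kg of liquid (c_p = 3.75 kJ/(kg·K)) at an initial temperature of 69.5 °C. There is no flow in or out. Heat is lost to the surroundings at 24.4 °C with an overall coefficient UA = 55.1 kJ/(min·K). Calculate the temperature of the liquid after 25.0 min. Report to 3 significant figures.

M c_p dT/dt = −UA(T − T_amb).
dT/dt = (T_ss − T)/τ with T_ss = T_amb = 24.400 °C, τ = M c_p/UA = 895·3.75/55.1 = 60.912 min.
Solution: T(t) = T_ss + (T₀ − T_ss) e^(−t/τ).
T(25.0) = 24.400 + (45.100)·0.66337 = 54.318 °C.

54.3 °C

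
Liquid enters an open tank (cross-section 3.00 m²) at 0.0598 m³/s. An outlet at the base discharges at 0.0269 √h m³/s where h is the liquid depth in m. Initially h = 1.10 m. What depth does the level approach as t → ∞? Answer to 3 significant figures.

4.94 m

Accumulation of liquid (constant cross-section A): A dh/dt = Q_in − 0.0269 √h. At steady state dh/dt = 0:
Q_in = 0.0269 √h_ss ⇒ √h_ss = 0.0598/0.0269 = 2.2230.
h_ss = 2.2230² = 4.9419 m. (Since h₀ = 1.10 m < h_ss, the level will rise toward this value.)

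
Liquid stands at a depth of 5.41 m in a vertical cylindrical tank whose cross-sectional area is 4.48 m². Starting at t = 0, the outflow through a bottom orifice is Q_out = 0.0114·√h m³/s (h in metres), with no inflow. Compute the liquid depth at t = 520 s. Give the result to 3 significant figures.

2.77 m

With no inflow, A dh/dt = −0.0114 √h.
Separate and integrate: 2(√h − √h₀) = −(0.0114/A) t.
√h = √5.41 − 0.0114·520/(2·4.48) = 2.3259 − 0.66161 = 1.6643.
h = 1.6643² = 2.7700 m.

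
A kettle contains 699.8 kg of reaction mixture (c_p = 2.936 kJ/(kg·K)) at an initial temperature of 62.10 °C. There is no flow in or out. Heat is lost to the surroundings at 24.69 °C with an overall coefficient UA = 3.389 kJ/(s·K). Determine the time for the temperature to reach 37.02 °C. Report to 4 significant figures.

M c_p dT/dt = −UA(T − T_amb).
τ = M c_p/UA = 606.259 s; T_ss = T_amb = 24.6900 °C.
T(t) = T_ss + (T₀ − T_ss)e^(−t/τ); set T = 37.02:
t = −τ ln[(T − T_ss)/(T₀ − T_ss)] = −606.259 · ln(0.329591) = 672.889 s.

672.9 s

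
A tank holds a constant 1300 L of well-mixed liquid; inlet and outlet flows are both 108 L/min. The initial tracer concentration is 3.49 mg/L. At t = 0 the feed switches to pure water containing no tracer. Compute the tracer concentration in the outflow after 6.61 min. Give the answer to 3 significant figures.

2.02 mg/L

Accumulation = in − out for the solute gives V dC/dt = Q(C_in − C).
Time constant τ = V/Q = 1300/108 = 12.037 min.
Integrating: C(t) = C_in + (C₀ − C_in) e^(−t/τ).
C(6.61) = 0 + (3.49 − 0)·e^(−6.61/12.037) = 0 + (3.4900)·0.57745 = 2.0153 mg/L.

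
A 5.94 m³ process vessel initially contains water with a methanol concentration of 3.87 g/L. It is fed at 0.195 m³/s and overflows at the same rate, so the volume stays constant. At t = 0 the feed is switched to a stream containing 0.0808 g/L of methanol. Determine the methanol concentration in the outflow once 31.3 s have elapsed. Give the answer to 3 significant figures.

1.44 g/L

Mass balance on the solute (V constant): V dC/dt = Q(C_in − C).
So dC/dt = (C_in − C)/τ with τ = V/Q = 5.94/0.195 = 30.462 s.
C approaches C_in exponentially: C(t) = C_in + (C₀ − C_in) e^(−t/τ).
C(31.3) = 0.0808 + (3.87 − 0.0808)·e^(−31.3/30.462) = 0.0808 + (3.7892)·0.35789 = 1.4369 g/L.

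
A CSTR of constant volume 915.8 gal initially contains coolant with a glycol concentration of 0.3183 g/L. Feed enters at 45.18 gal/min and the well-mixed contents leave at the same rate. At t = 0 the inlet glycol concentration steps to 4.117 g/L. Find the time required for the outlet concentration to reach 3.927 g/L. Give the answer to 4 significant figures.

Species balance: V dC/dt = Q(C_in − C) ⇒ τ = V/Q = 20.2700 min.
C(t) = C_in + (C₀ − C_in) e^(−t/τ). Set C = 3.927 and solve for t:
e^(−t/τ) = (C − C_in)/(C₀ − C_in) = (3.927 − 4.117)/(0.3183 − 4.117) = 0.0500171
t = −τ ln(…) = 20.2700 × 2.99539 = 60.7167 min.

60.72 min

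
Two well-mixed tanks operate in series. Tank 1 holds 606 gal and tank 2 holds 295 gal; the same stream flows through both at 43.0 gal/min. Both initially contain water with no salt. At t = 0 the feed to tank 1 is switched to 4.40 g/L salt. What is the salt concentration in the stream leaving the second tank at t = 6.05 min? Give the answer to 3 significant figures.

0.547 g/L

Each tank obeys Vᵢ dCᵢ/dt = Q(Cᵢ₋₁ − Cᵢ), so τᵢ = Vᵢ/Q.
τ₁ = 606/43.0 = 14.093 min; τ₂ = 295/43.0 = 6.8605 min.
Solving the cascade with C₁(0)=C₂(0)=0 gives C₂(t) = C_in[1 − (τ₁ e^(−t/τ₁) − τ₂ e^(−t/τ₂))/(τ₁ − τ₂)].
At t = 6.05: e^(−t/τ₁) = 0.65097, e^(−t/τ₂) = 0.41401.
C₂ = 4.40·[1 − (14.093·0.65097 − 6.8605·0.41401)/(7.2326)] = 4.40·0.12426 = 0.54674 g/L.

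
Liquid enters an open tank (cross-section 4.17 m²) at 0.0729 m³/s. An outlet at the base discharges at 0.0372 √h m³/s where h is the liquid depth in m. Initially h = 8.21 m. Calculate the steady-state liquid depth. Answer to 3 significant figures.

A dh/dt = Q_in − 0.0372 √h. Steady state requires inflow = outflow:
Q_in = 0.0372 √h_ss ⇒ √h_ss = 0.0729/0.0372 = 1.9597.
h_ss = 1.9597² = 3.8403 m. (Since h₀ = 8.21 m > h_ss, the level will fall toward this value.)

3.84 m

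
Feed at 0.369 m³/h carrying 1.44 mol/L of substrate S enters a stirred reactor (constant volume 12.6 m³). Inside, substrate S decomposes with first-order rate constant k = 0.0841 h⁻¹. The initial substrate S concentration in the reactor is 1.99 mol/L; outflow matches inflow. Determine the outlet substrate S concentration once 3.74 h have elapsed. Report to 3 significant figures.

1.43 mol/L

Species balance: V dC/dt = Q C_in − Q C − k V C.
dC/dt = (Q/V) C_in − (Q/V + k) C; effective rate a = Q/V + k = 0.029286 + 0.0841 = 0.11339 h⁻¹.
C_ss = Q C_in/(Q + kV) = 0.37193 mol/L; C(t) = C_ss + (C₀ − C_ss) e^(−a t).
C(3.74) = 0.37193 + (1.6181)·e^(−0.11339·3.74) = 0.37193 + (1.6181)·0.65438 = 1.4308 mol/L.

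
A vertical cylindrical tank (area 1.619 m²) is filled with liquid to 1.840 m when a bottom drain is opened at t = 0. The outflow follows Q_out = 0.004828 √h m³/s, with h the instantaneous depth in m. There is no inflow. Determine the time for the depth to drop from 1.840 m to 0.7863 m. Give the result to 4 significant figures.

315.0 s

A dh/dt = −Q_out = −0.004828 √h.
This is separable: 2 d(√h)/dt = −0.004828/A, so √h = √h₀ − (0.004828/(2A)) t.
t = 2A(√h₀ − √h)/0.004828 = 2·1.619·(√1.840 − √0.7863)/0.004828
  = 3.23800 × (1.35647 − 0.886736) / 0.004828 = 315.035 s.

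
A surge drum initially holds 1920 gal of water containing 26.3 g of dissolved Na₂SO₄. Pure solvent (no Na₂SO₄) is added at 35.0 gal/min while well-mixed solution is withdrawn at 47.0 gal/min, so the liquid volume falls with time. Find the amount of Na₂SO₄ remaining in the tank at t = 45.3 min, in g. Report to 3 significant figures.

7.14 g

Let m(t) be the amount of Na₂SO₄. Volume: V(t) = V₀ + (Q_in − Q_out) t = 1920 − 12.000 t; V(45.3) = 1376.4 gal.
Solute balance: dm/dt = 0 − Q_out C = −Q_out m/V(t).
Separate: dm/m = −Q_out dt/V(t) ⇒ ln(m/m₀) = −(Q_out/(Q_in−Q_out)) ln(V/V₀).
m = m₀ (V₀/V)^(Q_out/(Q_in−Q_out)) = 26.3 × (1920/1376.4)^(-3.9167) = 7.1413 g.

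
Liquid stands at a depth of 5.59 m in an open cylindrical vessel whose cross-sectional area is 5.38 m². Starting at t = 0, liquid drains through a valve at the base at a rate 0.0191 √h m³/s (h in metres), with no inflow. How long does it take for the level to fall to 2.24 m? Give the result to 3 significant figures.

489 s

A dh/dt = −Q_out = −0.0191 √h.
This is separable: 2 d(√h)/dt = −0.0191/A, so √h = √h₀ − (0.0191/(2A)) t.
t = 2A(√h₀ − √h)/0.0191 = 2·5.38·(√5.59 − √2.24)/0.0191
  = 10.760 × (2.3643 − 1.4967) / 0.0191 = 488.79 s.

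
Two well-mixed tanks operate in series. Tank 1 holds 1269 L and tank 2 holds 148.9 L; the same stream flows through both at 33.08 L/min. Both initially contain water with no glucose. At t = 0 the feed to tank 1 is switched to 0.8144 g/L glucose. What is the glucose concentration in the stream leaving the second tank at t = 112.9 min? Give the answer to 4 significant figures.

0.7658 g/L

Each tank obeys Vᵢ dCᵢ/dt = Q(Cᵢ₋₁ − Cᵢ), so τᵢ = Vᵢ/Q.
τ₁ = 1269/33.08 = 38.3615 min; τ₂ = 148.9/33.08 = 4.50121 min.
Solving the cascade with C₁(0)=C₂(0)=0 gives C₂(t) = C_in[1 − (τ₁ e^(−t/τ₁) − τ₂ e^(−t/τ₂))/(τ₁ − τ₂)].
At t = 112.9: e^(−t/τ₁) = 0.0527047, e^(−t/τ₂) = 1.27927e-11.
C₂ = 0.8144·[1 − (38.3615·0.0527047 − 4.50121·1.27927e-11)/(33.8603)] = 0.8144·0.940289 = 0.765771 g/L.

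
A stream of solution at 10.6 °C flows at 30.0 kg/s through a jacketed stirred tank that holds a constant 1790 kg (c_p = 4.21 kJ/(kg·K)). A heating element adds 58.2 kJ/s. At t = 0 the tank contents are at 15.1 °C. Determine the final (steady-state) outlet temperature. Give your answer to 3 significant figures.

Heat balance on the well-mixed liquid: M c_p dT/dt = ṁ c_p (T_in − T) + 58.2.
At steady state dT/dt = 0 ⇒ T_ss = T_in + Q̇/(ṁ c_p) = 10.6 + 58.2/(30.0·4.21) = 11.061 °C.

11.1 °C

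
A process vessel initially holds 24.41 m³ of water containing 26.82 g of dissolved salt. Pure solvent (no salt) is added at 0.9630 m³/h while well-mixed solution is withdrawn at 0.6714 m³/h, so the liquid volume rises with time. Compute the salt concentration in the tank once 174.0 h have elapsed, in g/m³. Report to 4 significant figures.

0.02680 g/m³

Total volume: dV/dt = Q_in − Q_out = 0.291600 m³/h, so V(t) = 24.41 + 0.291600 t and V(174.0) = 75.1484 m³.
Species balance (pure solvent in): dm/dt = −Q_out · m/V(t).
dm/m = −Q_out dt/(V₀ + 0.291600 t); integrating gives ln(m/m₀) = −(Q_out/(Q_in−Q_out)) ln(V/V₀).
m = m₀ (V₀/V)^(Q_out/(Q_in−Q_out)) = 26.82 × (24.41/75.1484)^(2.30247) = 2.01393 g.
C = m/V = 2.01393/75.1484 = 0.0267993 g/m³.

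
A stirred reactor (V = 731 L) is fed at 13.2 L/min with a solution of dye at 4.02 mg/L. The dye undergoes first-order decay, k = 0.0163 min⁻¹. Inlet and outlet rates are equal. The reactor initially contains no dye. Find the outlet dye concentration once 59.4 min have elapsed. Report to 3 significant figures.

Species balance: V dC/dt = Q C_in − Q C − k V C.
dC/dt = (Q/V) C_in − (Q/V + k) C; effective rate a = Q/V + k = 0.018057 + 0.0163 = 0.034357 min⁻¹.
C_ss = Q C_in/(Q + kV) = 2.1128 mg/L; C(t) = C_ss + (C₀ − C_ss) e^(−a t).
C(59.4) = 2.1128 + (-2.1128)·e^(−0.034357·59.4) = 2.1128 + (-2.1128)·0.12992 = 1.8383 mg/L.

1.84 mg/L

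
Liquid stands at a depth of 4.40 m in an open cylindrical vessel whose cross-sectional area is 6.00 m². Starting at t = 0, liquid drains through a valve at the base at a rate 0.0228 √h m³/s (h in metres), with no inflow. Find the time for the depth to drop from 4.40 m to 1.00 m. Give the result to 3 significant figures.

Accumulation of liquid (constant cross-section A): A dh/dt = −0.0228 √h.
This is separable: 2 d(√h)/dt = −0.0228/A, so √h = √h₀ − (0.0228/(2A)) t.
t = 2A(√h₀ − √h)/0.0228 = 2·6.00·(√4.40 − √1.00)/0.0228
  = 12.000 × (2.0976 − 1.0000) / 0.0228 = 577.69 s.

578 s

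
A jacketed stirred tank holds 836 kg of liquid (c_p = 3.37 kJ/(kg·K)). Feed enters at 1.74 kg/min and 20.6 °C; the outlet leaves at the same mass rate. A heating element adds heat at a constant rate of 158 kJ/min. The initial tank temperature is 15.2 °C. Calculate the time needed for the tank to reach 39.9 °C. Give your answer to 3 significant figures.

693 min

M c_p dT/dt = ṁ c_p (T_in − T) + Q̇.
τ = M/ṁ = 480.46 min; T_ss = T_in + Q̇/(ṁ c_p) = 47.545 °C.
T(t) = T_ss + (T₀ − T_ss) e^(−t/τ). Set T = 39.9:
e^(−t/τ) = (39.9 − 47.545)/(15.2 − 47.545) = 0.23636
t = −480.46 · ln(0.23636) = 693.02 min.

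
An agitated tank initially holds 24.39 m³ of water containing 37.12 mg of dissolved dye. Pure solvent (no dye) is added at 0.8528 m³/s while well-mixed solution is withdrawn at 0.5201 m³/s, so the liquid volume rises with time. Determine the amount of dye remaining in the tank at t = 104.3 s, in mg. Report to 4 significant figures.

Total volume: dV/dt = Q_in − Q_out = 0.332700 m³/s, so V(t) = 24.39 + 0.332700 t and V(104.3) = 59.0906 m³.
Species balance (pure solvent in): dm/dt = −Q_out · m/V(t).
Separate: dm/m = −Q_out dt/V(t) ⇒ ln(m/m₀) = −(Q_out/(Q_in−Q_out)) ln(V/V₀).
m = m₀ (V₀/V)^(Q_out/(Q_in−Q_out)) = 37.12 × (24.39/59.0906)^(1.56327) = 9.30749 mg.

9.307 mg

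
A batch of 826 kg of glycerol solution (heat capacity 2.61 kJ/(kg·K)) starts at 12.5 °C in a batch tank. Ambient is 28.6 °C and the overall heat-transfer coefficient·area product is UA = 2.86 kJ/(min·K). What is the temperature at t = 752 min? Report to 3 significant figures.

Energy balance: M c_p dT/dt = −UA(T − T_amb).
dT/dt = (T_ss − T)/τ with T_ss = T_amb = 28.600 °C, τ = M c_p/UA = 826·2.61/2.86 = 753.80 min.
Integrating: T(t) = T_ss + (T₀ − T_ss) e^(−t/τ).
T(752) = 28.600 + (-16.100)·0.36876 = 22.663 °C.

22.7 °C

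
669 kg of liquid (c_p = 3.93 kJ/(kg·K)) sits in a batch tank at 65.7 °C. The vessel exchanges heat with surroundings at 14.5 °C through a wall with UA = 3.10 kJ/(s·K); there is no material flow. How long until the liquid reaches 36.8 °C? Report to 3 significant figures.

705 s

M c_p dT/dt = −UA(T − T_amb).
τ = M c_p/UA = 848.12 s; T_ss = T_amb = 14.500 °C.
T(t) = T_ss + (T₀ − T_ss)e^(−t/τ); set T = 36.8:
t = −τ ln[(T − T_ss)/(T₀ − T_ss)] = −848.12 · ln(0.43555) = 704.92 s.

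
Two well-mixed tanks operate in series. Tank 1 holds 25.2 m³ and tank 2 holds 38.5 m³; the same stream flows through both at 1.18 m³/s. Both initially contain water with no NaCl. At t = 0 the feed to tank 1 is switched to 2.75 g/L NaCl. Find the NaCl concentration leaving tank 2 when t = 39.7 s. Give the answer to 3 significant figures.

1.20 g/L

Time constants: τᵢ = Vᵢ/Q for each well-mixed tank.
τ₁ = 25.2/1.18 = 21.356 s; τ₂ = 38.5/1.18 = 32.627 s.
Solving the cascade with C₁(0)=C₂(0)=0 gives C₂(t) = C_in[1 − (τ₁ e^(−t/τ₁) − τ₂ e^(−t/τ₂))/(τ₁ − τ₂)].
At t = 39.7: e^(−t/τ₁) = 0.15583, e^(−t/τ₂) = 0.29618.
C₂ = 2.75·[1 − (21.356·0.15583 − 32.627·0.29618)/(-11.271)] = 2.75·0.43789 = 1.2042 g/L.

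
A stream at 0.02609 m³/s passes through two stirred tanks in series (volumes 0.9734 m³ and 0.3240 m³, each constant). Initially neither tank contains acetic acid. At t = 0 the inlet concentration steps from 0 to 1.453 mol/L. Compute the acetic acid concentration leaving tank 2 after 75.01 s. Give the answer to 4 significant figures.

Species balance on tank i: dCᵢ/dt = (Cᵢ₋₁ − Cᵢ)/τᵢ with τᵢ = Vᵢ/Q.
τ₁ = 0.9734/0.02609 = 37.3093 s; τ₂ = 0.3240/0.02609 = 12.4186 s.
Tank 1: C₁ = C_in(1 − e^(−t/τ₁)). Tank 2 (τ₁ ≠ τ₂): C₂ = C_in[1 − (τ₁ e^(−t/τ₁) − τ₂ e^(−t/τ₂))/(τ₁ − τ₂)].
At t = 75.01: e^(−t/τ₁) = 0.133923, e^(−t/τ₂) = 0.00238118.
C₂ = 1.453·[1 − (37.3093·0.133923 − 12.4186·0.00238118)/(24.8908)] = 1.453·0.800448 = 1.16305 mol/L.

1.163 mol/L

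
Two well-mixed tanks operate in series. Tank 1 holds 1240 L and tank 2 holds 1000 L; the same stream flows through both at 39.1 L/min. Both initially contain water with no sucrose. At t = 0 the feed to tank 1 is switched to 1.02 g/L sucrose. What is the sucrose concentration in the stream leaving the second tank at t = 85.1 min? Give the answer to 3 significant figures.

Species balance on tank i: dCᵢ/dt = (Cᵢ₋₁ − Cᵢ)/τᵢ with τᵢ = Vᵢ/Q.
τ₁ = 1240/39.1 = 31.714 min; τ₂ = 1000/39.1 = 25.575 min.
Solving the cascade with C₁(0)=C₂(0)=0 gives C₂(t) = C_in[1 − (τ₁ e^(−t/τ₁) − τ₂ e^(−t/τ₂))/(τ₁ − τ₂)].
At t = 85.1: e^(−t/τ₁) = 0.068331, e^(−t/τ₂) = 0.035886.
C₂ = 1.02·[1 − (31.714·0.068331 − 25.575·0.035886)/(6.1381)] = 1.02·0.79648 = 0.81241 g/L.

0.812 g/L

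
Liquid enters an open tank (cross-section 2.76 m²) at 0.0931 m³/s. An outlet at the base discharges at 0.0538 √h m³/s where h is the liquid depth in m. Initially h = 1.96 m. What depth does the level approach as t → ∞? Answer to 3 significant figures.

Volume balance on the tank: A dh/dt = Q_in − 0.0538 √h. At steady state dh/dt = 0:
Q_in = 0.0538 √h_ss ⇒ √h_ss = 0.0931/0.0538 = 1.7305.
h_ss = 1.7305² = 2.9946 m. (Since h₀ = 1.96 m < h_ss, the level will rise toward this value.)

2.99 m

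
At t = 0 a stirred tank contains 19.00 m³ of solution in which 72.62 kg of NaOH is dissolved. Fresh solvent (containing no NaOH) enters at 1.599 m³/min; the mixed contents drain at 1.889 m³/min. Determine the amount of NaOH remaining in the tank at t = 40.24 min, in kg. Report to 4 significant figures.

Let m(t) be the amount of NaOH. Volume: V(t) = V₀ + (Q_in − Q_out) t = 19.00 − 0.290000 t; V(40.24) = 7.33040 m³.
Solute balance: dm/dt = 0 − Q_out C = −Q_out m/V(t).
Separate: dm/m = −Q_out dt/V(t) ⇒ ln(m/m₀) = −(Q_out/(Q_in−Q_out)) ln(V/V₀).
m = m₀ (V₀/V)^(Q_out/(Q_in−Q_out)) = 72.62 × (19.00/7.33040)^(-6.51379) = 0.146819 kg.

0.1468 kg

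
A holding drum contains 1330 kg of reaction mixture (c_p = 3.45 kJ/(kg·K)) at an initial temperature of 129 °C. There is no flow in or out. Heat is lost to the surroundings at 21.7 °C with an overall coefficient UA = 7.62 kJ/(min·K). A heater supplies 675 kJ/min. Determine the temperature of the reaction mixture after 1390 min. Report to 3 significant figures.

Lumped-capacitance energy balance: M c_p dT/dt = UA(T_amb − T) + Q̇.
dT/dt = (T_ss − T)/τ with T_ss = T_amb + Q̇/UA = 21.7 + 675/7.62 = 110.28 °C, τ = M c_p/UA = 1330·3.45/7.62 = 602.17 min.
This is linear first-order; T(t) = T_ss + (T₀ − T_ss) e^(−t/τ).
T(1390) = 110.28 + (18.717)·0.099427 = 112.14 °C.

112 °C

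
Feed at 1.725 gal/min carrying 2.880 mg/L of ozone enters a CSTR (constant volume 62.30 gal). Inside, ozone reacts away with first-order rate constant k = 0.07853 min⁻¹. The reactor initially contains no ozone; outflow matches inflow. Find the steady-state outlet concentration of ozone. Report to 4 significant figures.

V dC/dt = Q(C_in − C) − k V C.
Steady state (dC/dt = 0): C_ss = Q C_in/(Q + kV) = C_in/(1 + kV/Q).
C_ss = 1.725·2.880/(1.725 + 0.07853·62.30) = 4.96800/6.61742 = 0.750746 mg/L.

0.7507 mg/L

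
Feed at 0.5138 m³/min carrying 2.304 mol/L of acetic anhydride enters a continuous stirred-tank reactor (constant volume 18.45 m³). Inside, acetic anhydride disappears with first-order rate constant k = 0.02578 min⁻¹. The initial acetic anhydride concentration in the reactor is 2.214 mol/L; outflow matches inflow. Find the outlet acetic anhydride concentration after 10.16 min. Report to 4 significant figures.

V dC/dt = Q(C_in − C) − k V C.
This is linear with rate a = Q/V + k = 0.0536282 min⁻¹.
C_ss = Q C_in/(Q + kV) = 1.19643 mol/L; C(t) = C_ss + (C₀ − C_ss) e^(−a t).
C(10.16) = 1.19643 + (1.01757)·e^(−0.0536282·10.16) = 1.19643 + (1.01757)·0.579921 = 1.78654 mol/L.

1.787 mol/L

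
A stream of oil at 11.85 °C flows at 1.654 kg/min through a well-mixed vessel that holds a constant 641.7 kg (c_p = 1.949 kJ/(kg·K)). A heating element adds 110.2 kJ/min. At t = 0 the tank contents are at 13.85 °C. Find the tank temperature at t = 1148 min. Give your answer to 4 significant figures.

44.37 °C

Energy balance: M c_p dT/dt = ṁ c_p (T_in − T) + 110.2.
Rearrange: dT/dt = (T_ss − T)/τ with τ = M/ṁ = 387.969 min and T_ss = T_in + Q̇/(ṁ c_p) = 46.0349 °C.
Integrating: T(t) = T_ss + (T₀ − T_ss) e^(−t/τ).
T(1148) = 46.0349 + (-32.1849)·e^(−1148/387.969) = 46.0349 + (-32.1849)·0.0518706 = 44.3654 °C.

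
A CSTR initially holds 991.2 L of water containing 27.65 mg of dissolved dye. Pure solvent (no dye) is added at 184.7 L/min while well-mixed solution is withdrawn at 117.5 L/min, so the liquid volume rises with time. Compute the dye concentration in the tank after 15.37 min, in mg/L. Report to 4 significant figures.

0.003920 mg/L

Total volume: dV/dt = Q_in − Q_out = 67.2000 L/min, so V(t) = 991.2 + 67.2000 t and V(15.37) = 2024.06 L.
Solute balance: dm/dt = 0 − Q_out C = −Q_out m/V(t).
dm/m = −Q_out dt/(V₀ + 67.2000 t); integrating gives ln(m/m₀) = −(Q_out/(Q_in−Q_out)) ln(V/V₀).
m = m₀ (V₀/V)^(Q_out/(Q_in−Q_out)) = 27.65 × (991.2/2024.06)^(1.74851) = 7.93499 mg.
C = m/V = 7.93499/2024.06 = 0.00392033 mg/L.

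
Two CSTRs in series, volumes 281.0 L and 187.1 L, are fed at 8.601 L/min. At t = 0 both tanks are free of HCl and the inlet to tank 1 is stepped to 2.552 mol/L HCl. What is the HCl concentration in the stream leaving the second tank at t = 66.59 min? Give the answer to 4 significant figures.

Species balance on tank i: dCᵢ/dt = (Cᵢ₋₁ − Cᵢ)/τᵢ with τᵢ = Vᵢ/Q.
τ₁ = 281.0/8.601 = 32.6706 min; τ₂ = 187.1/8.601 = 21.7533 min.
Solving the cascade with C₁(0)=C₂(0)=0 gives C₂(t) = C_in[1 − (τ₁ e^(−t/τ₁) − τ₂ e^(−t/τ₂))/(τ₁ − τ₂)].
At t = 66.59: e^(−t/τ₁) = 0.130260, e^(−t/τ₂) = 0.0468339.
C₂ = 2.552·[1 − (32.6706·0.130260 − 21.7533·0.0468339)/(10.9173)] = 2.552·0.703510 = 1.79536 mol/L.

1.795 mol/L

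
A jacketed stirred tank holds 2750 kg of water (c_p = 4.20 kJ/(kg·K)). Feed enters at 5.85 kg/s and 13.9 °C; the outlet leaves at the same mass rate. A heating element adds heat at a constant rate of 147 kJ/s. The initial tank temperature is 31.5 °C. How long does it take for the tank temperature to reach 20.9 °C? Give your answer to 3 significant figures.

Energy balance: M c_p dT/dt = ṁ c_p (T_in − T) + 147.
τ = M/ṁ = 470.09 s; T_ss = T_in + Q̇/(ṁ c_p) = 19.883 °C.
T(t) = T_ss + (T₀ − T_ss) e^(−t/τ). Set T = 20.9:
e^(−t/τ) = (20.9 − 19.883)/(31.5 − 19.883) = 0.087552
t = −470.09 · ln(0.087552) = 1144.9 s.

1140 s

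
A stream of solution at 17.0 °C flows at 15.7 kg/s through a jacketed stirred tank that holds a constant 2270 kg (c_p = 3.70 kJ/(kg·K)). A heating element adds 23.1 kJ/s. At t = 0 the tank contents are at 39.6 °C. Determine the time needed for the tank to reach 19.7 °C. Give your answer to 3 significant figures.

328 s

M c_p dT/dt = ṁ c_p (T_in − T) + Q̇.
τ = M/ṁ = 144.59 s; T_ss = T_in + Q̇/(ṁ c_p) = 17.398 °C.
T(t) = T_ss + (T₀ − T_ss) e^(−t/τ). Set T = 19.7:
e^(−t/τ) = (19.7 − 17.398)/(39.6 − 17.398) = 0.10370
t = −144.59 · ln(0.10370) = 327.67 s.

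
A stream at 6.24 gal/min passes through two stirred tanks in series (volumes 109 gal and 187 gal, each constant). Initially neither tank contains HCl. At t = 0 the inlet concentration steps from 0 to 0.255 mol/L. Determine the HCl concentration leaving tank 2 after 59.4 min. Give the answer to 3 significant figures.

0.183 mol/L

Species balance on tank i: dCᵢ/dt = (Cᵢ₋₁ − Cᵢ)/τᵢ with τᵢ = Vᵢ/Q.
τ₁ = 109/6.24 = 17.468 min; τ₂ = 187/6.24 = 29.968 min.
Tank 1: C₁ = C_in(1 − e^(−t/τ₁)). Tank 2 (τ₁ ≠ τ₂): C₂ = C_in[1 − (τ₁ e^(−t/τ₁) − τ₂ e^(−t/τ₂))/(τ₁ − τ₂)].
At t = 59.4: e^(−t/τ₁) = 0.033356, e^(−t/τ₂) = 0.13778.
C₂ = 0.255·[1 − (17.468·0.033356 − 29.968·0.13778)/(-12.500)] = 0.255·0.71630 = 0.18266 mol/L.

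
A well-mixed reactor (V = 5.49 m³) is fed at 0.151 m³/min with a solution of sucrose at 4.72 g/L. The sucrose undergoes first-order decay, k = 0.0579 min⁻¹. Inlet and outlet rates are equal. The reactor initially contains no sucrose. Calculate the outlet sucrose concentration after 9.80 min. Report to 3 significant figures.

Accumulation = in − out − consumed: V dC/dt = Q C_in − Q C − k V C.
dC/dt = (Q/V) C_in − (Q/V + k) C; effective rate a = Q/V + k = 0.027505 + 0.0579 = 0.085405 min⁻¹.
C_ss = Q C_in/(Q + kV) = 1.5201 g/L; C(t) = C_ss + (C₀ − C_ss) e^(−a t).
C(9.80) = 1.5201 + (-1.5201)·e^(−0.085405·9.80) = 1.5201 + (-1.5201)·0.43302 = 0.86185 g/L.

0.862 g/L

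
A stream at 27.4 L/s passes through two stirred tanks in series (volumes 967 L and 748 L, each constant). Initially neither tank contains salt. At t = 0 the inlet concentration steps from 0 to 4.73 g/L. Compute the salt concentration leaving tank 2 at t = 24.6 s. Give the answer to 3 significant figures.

0.889 g/L

Each tank obeys Vᵢ dCᵢ/dt = Q(Cᵢ₋₁ − Cᵢ), so τᵢ = Vᵢ/Q.
τ₁ = 967/27.4 = 35.292 s; τ₂ = 748/27.4 = 27.299 s.
Tank 1: C₁ = C_in(1 − e^(−t/τ₁)). Tank 2 (τ₁ ≠ τ₂): C₂ = C_in[1 − (τ₁ e^(−t/τ₁) − τ₂ e^(−t/τ₂))/(τ₁ − τ₂)].
At t = 24.6: e^(−t/τ₁) = 0.49806, e^(−t/τ₂) = 0.40611.
C₂ = 4.73·[1 − (35.292·0.49806 − 27.299·0.40611)/(7.9927)] = 4.73·0.18791 = 0.88882 g/L.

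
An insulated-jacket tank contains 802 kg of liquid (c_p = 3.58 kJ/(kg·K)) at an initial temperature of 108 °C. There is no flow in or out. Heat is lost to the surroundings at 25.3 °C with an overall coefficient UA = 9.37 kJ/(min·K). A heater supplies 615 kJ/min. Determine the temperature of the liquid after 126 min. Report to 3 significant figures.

M c_p dT/dt = −UA(T − T_amb) + Q̇.
dT/dt = (T_ss − T)/τ with T_ss = T_amb + Q̇/UA = 25.3 + 615/9.37 = 90.935 °C, τ = M c_p/UA = 802·3.58/9.37 = 306.42 min.
Solution: T(t) = T_ss + (T₀ − T_ss) e^(−t/τ).
T(126) = 90.935 + (17.065)·0.66285 = 102.25 °C.

102 °C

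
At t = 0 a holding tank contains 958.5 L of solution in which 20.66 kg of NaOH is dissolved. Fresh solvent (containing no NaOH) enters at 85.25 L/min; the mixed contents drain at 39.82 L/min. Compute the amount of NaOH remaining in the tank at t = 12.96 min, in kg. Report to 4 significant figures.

13.58 kg

Let m(t) be the amount of NaOH. Volume: V(t) = V₀ + (Q_in − Q_out) t = 958.5 + 45.4300 t; V(12.96) = 1547.27 L.
Solute balance: dm/dt = 0 − Q_out C = −Q_out m/V(t).
Separate: dm/m = −Q_out dt/V(t) ⇒ ln(m/m₀) = −(Q_out/(Q_in−Q_out)) ln(V/V₀).
m = m₀ (V₀/V)^(Q_out/(Q_in−Q_out)) = 20.66 × (958.5/1547.27)^(0.876513) = 13.5781 kg.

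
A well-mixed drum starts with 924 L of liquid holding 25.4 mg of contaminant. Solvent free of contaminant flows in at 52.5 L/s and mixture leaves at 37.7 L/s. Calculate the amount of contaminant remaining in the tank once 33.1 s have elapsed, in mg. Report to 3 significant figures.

8.59 mg

Let m(t) be the amount of contaminant. Volume: V(t) = V₀ + (Q_in − Q_out) t = 924 + 14.800 t; V(33.1) = 1413.9 L.
Species balance (pure solvent in): dm/dt = −Q_out · m/V(t).
Separate: dm/m = −Q_out dt/V(t) ⇒ ln(m/m₀) = −(Q_out/(Q_in−Q_out)) ln(V/V₀).
m = m₀ (V₀/V)^(Q_out/(Q_in−Q_out)) = 25.4 × (924/1413.9)^(2.5473) = 8.5950 mg.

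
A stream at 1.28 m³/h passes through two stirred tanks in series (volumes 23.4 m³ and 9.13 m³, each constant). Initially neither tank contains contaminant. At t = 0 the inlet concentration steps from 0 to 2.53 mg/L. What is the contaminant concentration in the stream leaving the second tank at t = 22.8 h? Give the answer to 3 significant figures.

1.40 mg/L

Each tank obeys Vᵢ dCᵢ/dt = Q(Cᵢ₋₁ − Cᵢ), so τᵢ = Vᵢ/Q.
τ₁ = 23.4/1.28 = 18.281 h; τ₂ = 9.13/1.28 = 7.1328 h.
Tank 1: C₁ = C_in(1 − e^(−t/τ₁)). Tank 2 (τ₁ ≠ τ₂): C₂ = C_in[1 − (τ₁ e^(−t/τ₁) − τ₂ e^(−t/τ₂))/(τ₁ − τ₂)].
At t = 22.8: e^(−t/τ₁) = 0.28731, e^(−t/τ₂) = 0.040905.
C₂ = 2.53·[1 − (18.281·0.28731 − 7.1328·0.040905)/(11.148)] = 2.53·0.55503 = 1.4042 mg/L.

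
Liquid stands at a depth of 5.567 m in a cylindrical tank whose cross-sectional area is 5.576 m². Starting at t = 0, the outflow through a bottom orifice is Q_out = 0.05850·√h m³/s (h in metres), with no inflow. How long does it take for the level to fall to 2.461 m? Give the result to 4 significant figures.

150.7 s

A dh/dt = −Q_out = −0.05850 √h.
Separate and integrate: 2(√h − √h₀) = −(0.05850/A) t.
t = 2A(√h₀ − √h)/0.05850 = 2·5.576·(√5.567 − √2.461)/0.05850
  = 11.1520 × (2.35945 − 1.56876) / 0.05850 = 150.732 s.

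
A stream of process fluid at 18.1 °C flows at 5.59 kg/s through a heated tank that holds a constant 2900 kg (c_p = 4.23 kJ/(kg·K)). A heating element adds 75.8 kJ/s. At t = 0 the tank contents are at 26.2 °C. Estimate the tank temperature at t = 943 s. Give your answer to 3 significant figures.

22.1 °C

Unsteady energy balance on the tank contents: M c_p dT/dt = ṁ c_p (T_in − T) + 75.8.
τ = M/ṁ = 518.78 s; T_ss = T_in + Q̇/(ṁ c_p) = 18.1 + 75.8/(5.59·4.23) = 21.306 °C.
Integrating: T(t) = T_ss + (T₀ − T_ss) e^(−t/τ).
T(943) = 21.306 + (4.8943)·e^(−943/518.78) = 21.306 + (4.8943)·0.16240 = 22.100 °C.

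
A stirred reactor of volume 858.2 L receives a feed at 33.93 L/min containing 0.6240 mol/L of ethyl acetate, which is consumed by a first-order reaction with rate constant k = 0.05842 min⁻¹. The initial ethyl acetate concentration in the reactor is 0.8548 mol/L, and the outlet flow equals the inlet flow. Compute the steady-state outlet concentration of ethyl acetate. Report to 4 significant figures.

Species balance: V dC/dt = Q C_in − Q C − k V C.
Steady state (dC/dt = 0): C_ss = Q C_in/(Q + kV) = C_in/(1 + kV/Q).
C_ss = 33.93·0.6240/(33.93 + 0.05842·858.2) = 21.1723/84.0660 = 0.251853 mol/L.

0.2519 mol/L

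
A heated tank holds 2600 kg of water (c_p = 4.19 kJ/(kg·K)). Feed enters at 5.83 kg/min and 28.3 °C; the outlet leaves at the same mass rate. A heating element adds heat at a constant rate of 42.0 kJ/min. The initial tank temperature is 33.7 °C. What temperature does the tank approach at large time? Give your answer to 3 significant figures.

Energy balance: M c_p dT/dt = ṁ c_p (T_in − T) + 42.0.
At steady state dT/dt = 0 ⇒ T_ss = T_in + Q̇/(ṁ c_p) = 28.3 + 42.0/(5.83·4.19) = 30.019 °C.

30.0 °C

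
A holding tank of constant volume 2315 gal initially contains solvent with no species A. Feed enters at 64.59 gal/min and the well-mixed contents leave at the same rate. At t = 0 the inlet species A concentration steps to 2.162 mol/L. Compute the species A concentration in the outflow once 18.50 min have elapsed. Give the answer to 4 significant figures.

0.8717 mol/L

Transient balance on the dissolved component: V dC/dt = Q(C_in − C).
Rewrite as dC/dt + C/τ = C_in/τ, τ = V/Q = 35.8415 min.
Solution: C(t) = C_in + (C₀ − C_in) e^(−t/τ).
C(18.50) = 2.162 + (0 − 2.162)·e^(−18.50/35.8415) = 2.162 + (-2.16200)·0.596807 = 0.871704 mol/L.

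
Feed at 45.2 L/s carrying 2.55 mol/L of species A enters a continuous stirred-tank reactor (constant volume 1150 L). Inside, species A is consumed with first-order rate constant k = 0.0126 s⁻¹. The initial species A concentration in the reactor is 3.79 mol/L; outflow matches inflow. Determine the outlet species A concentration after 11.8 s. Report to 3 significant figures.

Accumulation = in − out − consumed: V dC/dt = Q C_in − Q C − k V C.
dC/dt = (Q/V) C_in − (Q/V + k) C; effective rate a = Q/V + k = 0.039304 + 0.0126 = 0.051904 s⁻¹.
C_ss = Q C_in/(Q + kV) = 1.9310 mol/L; C(t) = C_ss + (C₀ − C_ss) e^(−a t).
C(11.8) = 1.9310 + (1.8590)·e^(−0.051904·11.8) = 1.9310 + (1.8590)·0.54201 = 2.9386 mol/L.

2.94 mol/L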